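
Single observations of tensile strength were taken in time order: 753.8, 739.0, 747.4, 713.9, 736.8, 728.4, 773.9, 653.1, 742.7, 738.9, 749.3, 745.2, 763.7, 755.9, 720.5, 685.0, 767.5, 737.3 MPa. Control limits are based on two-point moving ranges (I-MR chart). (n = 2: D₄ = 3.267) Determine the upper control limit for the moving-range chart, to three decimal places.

Moving ranges: 14.8, 8.4, 33.5, 22.9, 8.4, 45.5, 120.8, 89.6, 3.8, 10.4, 4.1, 18.5, 7.8, 35.4, 35.5, 82.5, 30.2; M̄R̄ = 572.1000 / 17 = 33.6529
UCL_MR = D₄·M̄R̄ = 3.267 × 33.6529 = 109.9442

109.944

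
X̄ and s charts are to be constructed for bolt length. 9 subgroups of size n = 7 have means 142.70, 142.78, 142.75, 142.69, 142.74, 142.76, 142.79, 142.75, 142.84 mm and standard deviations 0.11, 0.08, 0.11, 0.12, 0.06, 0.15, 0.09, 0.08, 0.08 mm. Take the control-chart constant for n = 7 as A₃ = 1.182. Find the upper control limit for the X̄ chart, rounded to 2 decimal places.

X̄̄ = (142.70 + 142.78 + 142.75 + 142.69 + 142.74 + 142.76 + 142.79 + 142.75 + 142.84) / 9 = 142.7556
s̄ = (0.11 + 0.08 + 0.11 + 0.12 + 0.06 + 0.15 + 0.09 + 0.08 + 0.08) / 9 = 0.0978
UCL = X̄̄ + A₃·s̄ = 142.7556 + 1.182 × 0.0978 = 142.8711

142.87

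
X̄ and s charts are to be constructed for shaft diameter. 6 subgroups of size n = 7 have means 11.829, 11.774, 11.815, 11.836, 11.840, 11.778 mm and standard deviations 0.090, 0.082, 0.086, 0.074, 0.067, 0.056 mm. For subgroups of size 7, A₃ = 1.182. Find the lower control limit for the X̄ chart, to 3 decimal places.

X̄̄ = (11.829 + 11.774 + 11.815 + 11.836 + 11.840 + 11.778) / 6 = 11.8120
s̄ = (0.090 + 0.082 + 0.086 + 0.074 + 0.067 + 0.056) / 6 = 0.0758
LCL = X̄̄ − A₃·s̄ = 11.8120 − 1.182 × 0.0758 = 11.7224

11.722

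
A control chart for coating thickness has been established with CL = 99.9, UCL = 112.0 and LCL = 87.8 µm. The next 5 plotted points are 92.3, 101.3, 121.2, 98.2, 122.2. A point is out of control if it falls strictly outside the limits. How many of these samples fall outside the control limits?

2

Compare each point to [87.8, 112.0]: sample 3 = 121.2 > UCL; sample 5 = 122.2 > UCL.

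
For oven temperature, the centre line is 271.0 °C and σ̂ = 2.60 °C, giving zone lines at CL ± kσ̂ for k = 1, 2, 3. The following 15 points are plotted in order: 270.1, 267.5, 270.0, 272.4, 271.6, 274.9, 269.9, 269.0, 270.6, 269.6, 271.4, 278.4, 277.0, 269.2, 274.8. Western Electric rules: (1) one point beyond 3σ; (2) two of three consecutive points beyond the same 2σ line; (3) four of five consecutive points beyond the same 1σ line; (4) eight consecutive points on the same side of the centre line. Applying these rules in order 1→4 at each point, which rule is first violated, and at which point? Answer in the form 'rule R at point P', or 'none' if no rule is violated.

Zone of each point (C = within 1σ̂, B = 1σ̂–2σ̂, A = 2σ̂–3σ̂, * = beyond 3σ̂; sign = side of CL): 1:-C, 2:-B, 3:-C, 4:+C, 5:+C, 6:+B, 7:-C, 8:-C, 9:-C, 10:-C, 11:+C, 12:+A, 13:+A, 14:-C, 15:+B
Rule 2 (two of three consecutive points beyond the same 2σ limit) is satisfied at point 13.

rule 2 at point 13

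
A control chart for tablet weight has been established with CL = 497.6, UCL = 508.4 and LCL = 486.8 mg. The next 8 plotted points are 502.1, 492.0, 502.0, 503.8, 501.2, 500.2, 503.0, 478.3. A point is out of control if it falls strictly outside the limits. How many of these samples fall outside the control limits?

1

Compare each point to [486.8, 508.4]: sample 8 = 478.3 < LCL.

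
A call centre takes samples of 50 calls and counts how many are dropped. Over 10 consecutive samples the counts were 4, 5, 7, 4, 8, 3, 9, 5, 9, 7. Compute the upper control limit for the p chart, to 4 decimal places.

0.2609

p̄ = Σdᵢ / (k·n) = 61 / (10 × 50) = 0.12200
UCL = p̄ + 3·√(p̄(1−p̄)/n) = 0.12200 + 3 × √(0.12200×0.87800/50) = 0.12200 + 3 × 0.04629 = 0.26086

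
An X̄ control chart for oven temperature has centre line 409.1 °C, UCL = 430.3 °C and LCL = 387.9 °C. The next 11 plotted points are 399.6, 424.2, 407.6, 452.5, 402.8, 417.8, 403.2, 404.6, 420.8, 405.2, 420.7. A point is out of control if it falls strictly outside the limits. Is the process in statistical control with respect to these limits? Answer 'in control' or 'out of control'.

out of control

Compare each point to [387.9, 430.3]: sample 4 = 452.5 > UCL.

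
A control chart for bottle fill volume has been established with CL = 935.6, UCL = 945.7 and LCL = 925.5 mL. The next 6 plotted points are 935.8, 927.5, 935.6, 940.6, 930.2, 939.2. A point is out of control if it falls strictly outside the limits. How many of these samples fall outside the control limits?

All 6 points lie within [925.5, 945.7].

0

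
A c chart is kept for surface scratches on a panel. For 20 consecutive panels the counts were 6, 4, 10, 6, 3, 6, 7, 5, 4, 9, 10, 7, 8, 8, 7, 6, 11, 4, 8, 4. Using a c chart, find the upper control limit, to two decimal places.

c̄ = (6 + 4 + 10 + 6 + 3 + 6 + 7 + 5 + 4 + 9 + 10 + 7 + 8 + 8 + 7 + 6 + 11 + 4 + 8 + 4) / 20 = 133 / 20 = 6.6500
UCL = c̄ + 3√c̄ = 6.6500 + 3 × √6.6500 = 6.6500 + 3 × 2.5788 = 14.3863

14.39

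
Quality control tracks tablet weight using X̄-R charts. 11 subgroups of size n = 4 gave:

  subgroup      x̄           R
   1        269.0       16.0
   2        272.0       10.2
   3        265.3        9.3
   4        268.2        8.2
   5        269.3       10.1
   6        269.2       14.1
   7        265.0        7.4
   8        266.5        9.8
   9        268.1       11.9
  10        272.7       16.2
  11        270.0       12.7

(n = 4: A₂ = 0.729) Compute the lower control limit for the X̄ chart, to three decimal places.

X̄̄ = (269.0 + 272.0 + 265.3 + 268.2 + 269.3 + 269.2 + 265.0 + 266.5 + 268.1 + 272.7 + 270.0) / 11 = 2955.3000 / 11 = 268.6636
R̄ = (16.0 + 10.2 + 9.3 + 8.2 + 10.1 + 14.1 + 7.4 + 9.8 + 11.9 + 16.2 + 12.7) / 11 = 125.9000 / 11 = 11.4455
LCL = X̄̄ − A₂·R̄ = 268.6636 − 0.729 × 11.4455 = 260.3199

260.320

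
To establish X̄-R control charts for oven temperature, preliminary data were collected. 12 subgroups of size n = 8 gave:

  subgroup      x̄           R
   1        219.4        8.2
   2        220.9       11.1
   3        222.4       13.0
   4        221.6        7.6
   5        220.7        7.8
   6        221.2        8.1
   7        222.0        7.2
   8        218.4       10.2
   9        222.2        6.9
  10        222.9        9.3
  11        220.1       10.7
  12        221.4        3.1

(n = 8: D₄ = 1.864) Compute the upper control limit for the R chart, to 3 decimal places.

R̄ = (8.2 + 11.1 + 13.0 + 7.6 + 7.8 + 8.1 + 7.2 + 10.2 + 6.9 + 9.3 + 10.7 + 3.1) / 12 = 103.2000 / 12 = 8.6000
UCL_R = D₄·R̄ = 1.864 × 8.6000 = 16.0304

16.030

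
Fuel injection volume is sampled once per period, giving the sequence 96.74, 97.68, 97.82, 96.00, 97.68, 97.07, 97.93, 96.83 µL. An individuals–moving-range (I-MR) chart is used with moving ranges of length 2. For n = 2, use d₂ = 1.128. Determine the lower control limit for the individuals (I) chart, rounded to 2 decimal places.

X̄ = (96.74 + 97.68 + 97.82 + 96.00 + 97.68 + 97.07 + 97.93 + 96.83) / 8 = 97.2188
Moving ranges: 0.94, 0.14, 1.82, 1.68, 0.61, 0.86, 1.10; M̄R̄ = 7.1500 / 7 = 1.0214
LCL = X̄ − 3·M̄R̄/d₂ = 97.2188 − 3 × 1.0214 / 1.128 = 94.5022

94.50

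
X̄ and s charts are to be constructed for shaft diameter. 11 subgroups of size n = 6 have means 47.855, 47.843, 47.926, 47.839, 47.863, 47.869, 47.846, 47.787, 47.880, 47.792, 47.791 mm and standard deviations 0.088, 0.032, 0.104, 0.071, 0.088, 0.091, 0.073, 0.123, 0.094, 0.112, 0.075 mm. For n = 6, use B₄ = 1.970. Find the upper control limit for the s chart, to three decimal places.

0.170

s̄ = (0.088 + 0.032 + 0.104 + 0.071 + 0.088 + 0.091 + 0.073 + 0.123 + 0.094 + 0.112 + 0.075) / 11 = 0.0865
UCL_s = B₄·s̄ = 1.970 × 0.0865 = 0.1703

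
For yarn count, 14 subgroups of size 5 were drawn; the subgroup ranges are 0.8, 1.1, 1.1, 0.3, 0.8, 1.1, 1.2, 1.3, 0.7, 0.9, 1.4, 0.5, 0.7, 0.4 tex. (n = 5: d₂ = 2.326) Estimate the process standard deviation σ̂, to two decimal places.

0.38

R̄ = (0.8 + 1.1 + 1.1 + 0.3 + 0.8 + 1.1 + 1.2 + 1.3 + 0.7 + 0.9 + 1.4 + 0.5 + 0.7 + 0.4) / 14 = 0.8786
σ̂ = R̄ / d₂ = 0.8786 / 2.326 = 0.3777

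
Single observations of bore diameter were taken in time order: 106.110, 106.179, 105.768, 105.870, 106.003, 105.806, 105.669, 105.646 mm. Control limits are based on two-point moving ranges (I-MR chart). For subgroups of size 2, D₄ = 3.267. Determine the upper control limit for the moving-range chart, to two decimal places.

0.50

Moving ranges: 0.069, 0.411, 0.102, 0.133, 0.197, 0.137, 0.023; M̄R̄ = 1.0720 / 7 = 0.1531
UCL_MR = D₄·M̄R̄ = 3.267 × 0.1531 = 0.5003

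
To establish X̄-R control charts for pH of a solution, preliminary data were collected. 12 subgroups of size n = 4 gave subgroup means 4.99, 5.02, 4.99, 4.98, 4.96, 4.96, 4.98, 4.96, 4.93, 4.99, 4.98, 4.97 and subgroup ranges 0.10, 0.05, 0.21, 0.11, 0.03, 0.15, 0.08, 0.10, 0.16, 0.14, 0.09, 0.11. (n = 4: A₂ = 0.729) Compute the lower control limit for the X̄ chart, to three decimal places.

4.895

X̄̄ = (4.99 + 5.02 + 4.99 + 4.98 + 4.96 + 4.96 + 4.98 + 4.96 + 4.93 + 4.99 + 4.98 + 4.97) / 12 = 59.7100 / 12 = 4.9758
R̄ = (0.10 + 0.05 + 0.21 + 0.11 + 0.03 + 0.15 + 0.08 + 0.10 + 0.16 + 0.14 + 0.09 + 0.11) / 12 = 1.3300 / 12 = 0.1108
LCL = X̄̄ − A₂·R̄ = 4.9758 − 0.729 × 0.1108 = 4.8950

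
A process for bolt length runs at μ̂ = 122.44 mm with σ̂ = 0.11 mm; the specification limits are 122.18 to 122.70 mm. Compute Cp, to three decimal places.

Cp = (USL − LSL) / (6σ̂) = (122.70 − 122.18) / (6 × 0.11) = 0.5200 / 0.6600 = 0.7879

0.788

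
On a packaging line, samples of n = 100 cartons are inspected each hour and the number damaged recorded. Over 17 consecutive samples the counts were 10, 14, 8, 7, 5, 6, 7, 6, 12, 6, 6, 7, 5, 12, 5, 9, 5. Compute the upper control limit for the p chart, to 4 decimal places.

p̄ = Σdᵢ / (k·n) = 130 / (17 × 100) = 0.07647
UCL = p̄ + 3·√(p̄(1−p̄)/n) = 0.07647 + 3 × √(0.07647×0.92353/100) = 0.07647 + 3 × 0.02657 = 0.15620

0.1562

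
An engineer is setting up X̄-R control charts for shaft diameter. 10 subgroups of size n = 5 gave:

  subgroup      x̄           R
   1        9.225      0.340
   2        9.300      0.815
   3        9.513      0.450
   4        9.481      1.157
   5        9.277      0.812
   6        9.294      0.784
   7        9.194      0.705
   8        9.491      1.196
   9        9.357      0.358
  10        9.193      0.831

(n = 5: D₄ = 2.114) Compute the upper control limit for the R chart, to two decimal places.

1.57

R̄ = (0.340 + 0.815 + 0.450 + 1.157 + 0.812 + 0.784 + 0.705 + 1.196 + 0.358 + 0.831) / 10 = 7.4480 / 10 = 0.7448
UCL_R = D₄·R̄ = 2.114 × 0.7448 = 1.5745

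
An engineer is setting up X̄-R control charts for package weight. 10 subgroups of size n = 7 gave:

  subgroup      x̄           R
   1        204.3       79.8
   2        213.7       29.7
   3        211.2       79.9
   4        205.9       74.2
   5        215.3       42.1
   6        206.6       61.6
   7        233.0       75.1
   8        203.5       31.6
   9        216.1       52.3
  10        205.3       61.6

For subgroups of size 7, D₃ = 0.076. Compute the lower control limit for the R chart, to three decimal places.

4.468

R̄ = (79.8 + 29.7 + 79.9 + 74.2 + 42.1 + 61.6 + 75.1 + 31.6 + 52.3 + 61.6) / 10 = 587.9000 / 10 = 58.7900
LCL_R = D₃·R̄ = 0.076 × 58.7900 = 4.4680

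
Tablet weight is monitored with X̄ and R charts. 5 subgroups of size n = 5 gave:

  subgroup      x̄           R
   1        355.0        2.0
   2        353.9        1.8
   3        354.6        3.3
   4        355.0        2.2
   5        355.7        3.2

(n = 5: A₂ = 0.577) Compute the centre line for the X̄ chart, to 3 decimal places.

354.840

X̄̄ = (355.0 + 353.9 + 354.6 + 355.0 + 355.7) / 5 = 1774.2000 / 5 = 354.8400
CL = X̄̄ = 354.8400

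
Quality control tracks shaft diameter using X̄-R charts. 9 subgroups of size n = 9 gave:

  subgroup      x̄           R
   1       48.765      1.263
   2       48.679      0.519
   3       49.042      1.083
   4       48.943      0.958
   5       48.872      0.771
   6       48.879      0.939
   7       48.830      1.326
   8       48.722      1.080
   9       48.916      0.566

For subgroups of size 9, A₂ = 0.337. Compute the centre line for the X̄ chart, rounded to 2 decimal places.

48.85

X̄̄ = (48.765 + 48.679 + 49.042 + 48.943 + 48.872 + 48.879 + 48.830 + 48.722 + 48.916) / 9 = 439.6480 / 9 = 48.8498
CL = X̄̄ = 48.8498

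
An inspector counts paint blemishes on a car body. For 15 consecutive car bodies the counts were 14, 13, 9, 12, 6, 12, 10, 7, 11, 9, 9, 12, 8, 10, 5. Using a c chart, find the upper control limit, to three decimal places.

c̄ = (14 + 13 + 9 + 12 + 6 + 12 + 10 + 7 + 11 + 9 + 9 + 12 + 8 + 10 + 5) / 15 = 147 / 15 = 9.8000
UCL = c̄ + 3√c̄ = 9.8000 + 3 × √9.8000 = 9.8000 + 3 × 3.1305 = 19.1915

19.191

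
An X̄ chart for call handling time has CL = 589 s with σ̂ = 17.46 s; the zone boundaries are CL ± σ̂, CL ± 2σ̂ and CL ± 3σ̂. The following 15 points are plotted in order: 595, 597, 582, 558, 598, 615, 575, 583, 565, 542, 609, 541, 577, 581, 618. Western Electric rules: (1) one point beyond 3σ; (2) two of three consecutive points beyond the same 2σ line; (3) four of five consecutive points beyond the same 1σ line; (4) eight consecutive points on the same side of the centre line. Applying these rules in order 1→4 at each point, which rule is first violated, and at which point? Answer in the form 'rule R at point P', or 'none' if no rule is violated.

rule 2 at point 12

Zone of each point (C = within 1σ̂, B = 1σ̂–2σ̂, A = 2σ̂–3σ̂, * = beyond 3σ̂; sign = side of CL): 1:+C, 2:+C, 3:-C, 4:-B, 5:+C, 6:+B, 7:-C, 8:-C, 9:-B, 10:-A, 11:+B, 12:-A, 13:-C, 14:-C, 15:+B
Rule 2 (two of three consecutive points beyond the same 2σ limit) is satisfied at point 12.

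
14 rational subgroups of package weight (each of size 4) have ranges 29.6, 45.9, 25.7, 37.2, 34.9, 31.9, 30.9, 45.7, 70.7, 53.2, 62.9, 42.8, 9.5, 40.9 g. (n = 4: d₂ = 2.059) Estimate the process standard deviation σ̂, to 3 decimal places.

R̄ = (29.6 + 45.9 + 25.7 + 37.2 + 34.9 + 31.9 + 30.9 + 45.7 + 70.7 + 53.2 + 62.9 + 42.8 + 9.5 + 40.9) / 14 = 40.1286
σ̂ = R̄ / d₂ = 40.1286 / 2.059 = 19.4893

19.489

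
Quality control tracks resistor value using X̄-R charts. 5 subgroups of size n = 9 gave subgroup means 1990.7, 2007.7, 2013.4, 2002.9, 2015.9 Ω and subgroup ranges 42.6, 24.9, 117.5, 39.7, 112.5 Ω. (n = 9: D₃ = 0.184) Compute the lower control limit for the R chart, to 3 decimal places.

R̄ = (42.6 + 24.9 + 117.5 + 39.7 + 112.5) / 5 = 337.2000 / 5 = 67.4400
LCL_R = D₃·R̄ = 0.184 × 67.4400 = 12.4090

12.409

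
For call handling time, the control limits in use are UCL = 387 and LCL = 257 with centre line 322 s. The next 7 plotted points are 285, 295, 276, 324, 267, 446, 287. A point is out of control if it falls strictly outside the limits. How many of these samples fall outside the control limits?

Compare each point to [257, 387]: sample 6 = 446 > UCL.

1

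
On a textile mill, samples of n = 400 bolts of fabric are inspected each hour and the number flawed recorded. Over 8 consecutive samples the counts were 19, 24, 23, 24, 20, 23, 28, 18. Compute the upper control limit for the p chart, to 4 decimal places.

p̄ = Σdᵢ / (k·n) = 179 / (8 × 400) = 0.05594
UCL = p̄ + 3·√(p̄(1−p̄)/n) = 0.05594 + 3 × √(0.05594×0.94406/400) = 0.05594 + 3 × 0.01149 = 0.09041

0.0904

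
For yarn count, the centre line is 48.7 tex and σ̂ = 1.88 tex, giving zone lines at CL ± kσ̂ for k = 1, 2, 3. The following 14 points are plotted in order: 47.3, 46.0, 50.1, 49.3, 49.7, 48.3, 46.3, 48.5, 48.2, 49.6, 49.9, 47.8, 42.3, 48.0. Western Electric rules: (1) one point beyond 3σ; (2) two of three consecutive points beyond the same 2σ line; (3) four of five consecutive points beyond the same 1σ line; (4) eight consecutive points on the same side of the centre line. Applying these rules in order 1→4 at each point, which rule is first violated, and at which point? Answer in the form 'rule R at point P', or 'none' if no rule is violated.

rule 1 at point 13

Zone of each point (C = within 1σ̂, B = 1σ̂–2σ̂, A = 2σ̂–3σ̂, * = beyond 3σ̂; sign = side of CL): 1:-C, 2:-B, 3:+C, 4:+C, 5:+C, 6:-C, 7:-B, 8:-C, 9:-C, 10:+C, 11:+C, 12:-C, 13:-*, 14:-C
Rule 1 (one point beyond the 3σ limits) is satisfied at point 13.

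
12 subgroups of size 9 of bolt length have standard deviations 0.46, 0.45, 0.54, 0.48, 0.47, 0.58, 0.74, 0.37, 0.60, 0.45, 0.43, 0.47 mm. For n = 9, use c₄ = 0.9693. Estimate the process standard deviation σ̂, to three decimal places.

0.519

s̄ = (0.46 + 0.45 + 0.54 + 0.48 + 0.47 + 0.58 + 0.74 + 0.37 + 0.60 + 0.45 + 0.43 + 0.47) / 12 = 0.5033
σ̂ = s̄ / c₄ = 0.5033 / 0.9693 = 0.5193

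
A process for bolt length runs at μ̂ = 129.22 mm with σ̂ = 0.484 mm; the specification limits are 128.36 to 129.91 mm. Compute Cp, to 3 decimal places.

Cp = (USL − LSL) / (6σ̂) = (129.91 − 128.36) / (6 × 0.484) = 1.5500 / 2.9040 = 0.5337

0.534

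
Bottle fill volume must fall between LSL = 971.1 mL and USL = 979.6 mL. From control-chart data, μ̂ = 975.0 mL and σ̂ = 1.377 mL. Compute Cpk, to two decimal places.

Cpu = (USL − μ̂) / (3σ̂) = (979.6 − 975.0) / (3 × 1.377) = 1.1135; Cpl = (μ̂ − LSL) / (3σ̂) = (975.0 − 971.1) / (3 × 1.377) = 0.9441; Cpk = min(Cpu, Cpl) = 0.9441

0.94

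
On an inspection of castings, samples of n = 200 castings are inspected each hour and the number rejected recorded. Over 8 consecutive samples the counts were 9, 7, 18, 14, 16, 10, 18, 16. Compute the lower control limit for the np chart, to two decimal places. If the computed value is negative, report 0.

p̄ = Σdᵢ / (k·n) = 108 / (8 × 200) = 0.06750
LCL = np̄ − 3·√(np̄(1−p̄)) = 13.5000 − 3 × 3.5481 = 2.8558

2.86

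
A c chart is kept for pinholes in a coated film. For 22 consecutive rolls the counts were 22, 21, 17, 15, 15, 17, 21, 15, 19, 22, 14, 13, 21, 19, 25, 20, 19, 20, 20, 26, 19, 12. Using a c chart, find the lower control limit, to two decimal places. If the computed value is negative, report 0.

c̄ = (22 + 21 + 17 + 15 + 15 + 17 + 21 + 15 + 19 + 22 + 14 + 13 + 21 + 19 + 25 + 20 + 19 + 20 + 20 + 26 + 19 + 12) / 22 = 412 / 22 = 18.7273
LCL = c̄ − 3√c̄ = 18.7273 − 3 × 4.3275 = 5.7448

5.74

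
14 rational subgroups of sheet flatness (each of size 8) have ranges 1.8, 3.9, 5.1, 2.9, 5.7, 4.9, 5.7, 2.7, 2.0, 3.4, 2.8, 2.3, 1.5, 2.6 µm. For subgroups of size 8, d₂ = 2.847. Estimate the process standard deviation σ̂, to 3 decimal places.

1.187

R̄ = (1.8 + 3.9 + 5.1 + 2.9 + 5.7 + 4.9 + 5.7 + 2.7 + 2.0 + 3.4 + 2.8 + 2.3 + 1.5 + 2.6) / 14 = 3.3786
σ̂ = R̄ / d₂ = 3.3786 / 2.847 = 1.1867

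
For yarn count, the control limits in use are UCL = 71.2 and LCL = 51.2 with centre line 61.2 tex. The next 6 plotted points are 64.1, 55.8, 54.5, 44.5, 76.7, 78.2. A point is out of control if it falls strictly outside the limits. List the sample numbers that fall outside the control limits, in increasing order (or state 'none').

4, 5, 6

Compare each point to [51.2, 71.2]: sample 4 = 44.5 < LCL; sample 5 = 76.7 > UCL; sample 6 = 78.2 > UCL.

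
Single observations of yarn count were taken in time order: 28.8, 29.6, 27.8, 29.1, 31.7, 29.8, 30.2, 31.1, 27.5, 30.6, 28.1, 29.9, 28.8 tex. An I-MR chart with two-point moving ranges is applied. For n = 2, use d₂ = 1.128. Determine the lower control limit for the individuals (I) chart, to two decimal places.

X̄ = (28.8 + 29.6 + 27.8 + 29.1 + 31.7 + 29.8 + 30.2 + 31.1 + 27.5 + 30.6 + 28.1 + 29.9 + 28.8) / 13 = 29.4615
Moving ranges: 0.8, 1.8, 1.3, 2.6, 1.9, 0.4, 0.9, 3.6, 3.1, 2.5, 1.8, 1.1; M̄R̄ = 21.8000 / 12 = 1.8167
LCL = X̄ − 3·M̄R̄/d₂ = 29.4615 − 3 × 1.8167 / 1.128 = 24.6300

24.63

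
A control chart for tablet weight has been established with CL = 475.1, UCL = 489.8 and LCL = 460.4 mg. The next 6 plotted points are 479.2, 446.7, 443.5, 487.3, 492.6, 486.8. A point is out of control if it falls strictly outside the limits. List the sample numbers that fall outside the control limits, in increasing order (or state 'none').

Compare each point to [460.4, 489.8]: sample 2 = 446.7 < LCL; sample 3 = 443.5 < LCL; sample 5 = 492.6 > UCL.

2, 3, 5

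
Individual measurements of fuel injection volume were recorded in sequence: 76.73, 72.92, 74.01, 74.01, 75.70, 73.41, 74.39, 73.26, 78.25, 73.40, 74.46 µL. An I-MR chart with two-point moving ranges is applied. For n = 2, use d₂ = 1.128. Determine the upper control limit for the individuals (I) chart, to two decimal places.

X̄ = (76.73 + 72.92 + 74.01 + 74.01 + 75.70 + 73.41 + 74.39 + 73.26 + 78.25 + 73.40 + 74.46) / 11 = 74.5945
Moving ranges: 3.81, 1.09, 0.00, 1.69, 2.29, 0.98, 1.13, 4.99, 4.85, 1.06; M̄R̄ = 21.8900 / 10 = 2.1890
UCL = X̄ + 3·M̄R̄/d₂ = 74.5945 + 3 × 2.1890 / 1.128 = 80.4164

80.42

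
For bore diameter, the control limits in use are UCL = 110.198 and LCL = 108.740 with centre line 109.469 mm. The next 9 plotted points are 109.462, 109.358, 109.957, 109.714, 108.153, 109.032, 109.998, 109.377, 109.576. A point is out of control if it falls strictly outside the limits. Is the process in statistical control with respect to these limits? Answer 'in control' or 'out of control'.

out of control

Compare each point to [108.740, 110.198]: sample 5 = 108.153 < LCL.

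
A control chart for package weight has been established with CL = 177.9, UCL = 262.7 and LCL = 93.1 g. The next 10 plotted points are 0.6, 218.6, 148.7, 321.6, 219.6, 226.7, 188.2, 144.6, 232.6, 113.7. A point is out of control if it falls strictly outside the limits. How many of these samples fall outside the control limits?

2

Compare each point to [93.1, 262.7]: sample 1 = 0.6 < LCL; sample 4 = 321.6 > UCL.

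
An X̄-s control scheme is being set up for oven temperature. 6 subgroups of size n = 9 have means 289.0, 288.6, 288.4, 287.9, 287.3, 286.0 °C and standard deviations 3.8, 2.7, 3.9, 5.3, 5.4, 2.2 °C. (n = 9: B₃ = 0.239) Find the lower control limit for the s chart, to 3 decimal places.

s̄ = (3.8 + 2.7 + 3.9 + 5.3 + 5.4 + 2.2) / 6 = 3.8833
LCL_s = B₃·s̄ = 0.239 × 3.8833 = 0.9281

0.928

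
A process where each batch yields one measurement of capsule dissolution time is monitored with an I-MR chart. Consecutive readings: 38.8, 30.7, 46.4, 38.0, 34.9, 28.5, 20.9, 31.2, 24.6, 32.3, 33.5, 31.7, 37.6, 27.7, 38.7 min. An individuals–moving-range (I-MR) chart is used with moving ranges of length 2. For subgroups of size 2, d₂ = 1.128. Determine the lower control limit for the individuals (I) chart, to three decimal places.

X̄ = (38.8 + 30.7 + 46.4 + 38.0 + 34.9 + 28.5 + 20.9 + 31.2 + 24.6 + 32.3 + 33.5 + 31.7 + 37.6 + 27.7 + 38.7) / 15 = 33.0333
Moving ranges: 8.1, 15.7, 8.4, 3.1, 6.4, 7.6, 10.3, 6.6, 7.7, 1.2, 1.8, 5.9, 9.9, 11.0; M̄R̄ = 103.7000 / 14 = 7.4071
LCL = X̄ − 3·M̄R̄/d₂ = 33.0333 − 3 × 7.4071 / 1.128 = 13.3335

13.333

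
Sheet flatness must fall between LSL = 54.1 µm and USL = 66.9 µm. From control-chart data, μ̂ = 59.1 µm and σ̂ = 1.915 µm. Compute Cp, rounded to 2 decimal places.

Cp = (USL − LSL) / (6σ̂) = (66.9 − 54.1) / (6 × 1.915) = 12.8000 / 11.4900 = 1.1140

1.11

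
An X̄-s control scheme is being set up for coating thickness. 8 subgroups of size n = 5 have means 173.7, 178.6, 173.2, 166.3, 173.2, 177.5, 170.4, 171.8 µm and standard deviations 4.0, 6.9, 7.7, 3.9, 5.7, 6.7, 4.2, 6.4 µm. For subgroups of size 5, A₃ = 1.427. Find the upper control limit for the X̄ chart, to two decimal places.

181.20

X̄̄ = (173.7 + 178.6 + 173.2 + 166.3 + 173.2 + 177.5 + 170.4 + 171.8) / 8 = 173.0875
s̄ = (4.0 + 6.9 + 7.7 + 3.9 + 5.7 + 6.7 + 4.2 + 6.4) / 8 = 5.6875
UCL = X̄̄ + A₃·s̄ = 173.0875 + 1.427 × 5.6875 = 181.2036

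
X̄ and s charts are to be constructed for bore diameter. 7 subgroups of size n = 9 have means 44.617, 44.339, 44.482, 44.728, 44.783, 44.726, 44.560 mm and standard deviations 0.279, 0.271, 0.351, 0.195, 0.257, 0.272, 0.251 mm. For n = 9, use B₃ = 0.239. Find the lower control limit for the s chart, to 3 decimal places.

s̄ = (0.279 + 0.271 + 0.351 + 0.195 + 0.257 + 0.272 + 0.251) / 7 = 0.2680
LCL_s = B₃·s̄ = 0.239 × 0.2680 = 0.0641

0.064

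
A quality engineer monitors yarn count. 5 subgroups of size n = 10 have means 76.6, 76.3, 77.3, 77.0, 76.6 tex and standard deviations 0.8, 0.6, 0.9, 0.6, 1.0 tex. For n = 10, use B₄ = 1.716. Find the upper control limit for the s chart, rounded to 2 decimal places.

s̄ = (0.8 + 0.6 + 0.9 + 0.6 + 1.0) / 5 = 0.7800
UCL_s = B₄·s̄ = 1.716 × 0.7800 = 1.3385

1.34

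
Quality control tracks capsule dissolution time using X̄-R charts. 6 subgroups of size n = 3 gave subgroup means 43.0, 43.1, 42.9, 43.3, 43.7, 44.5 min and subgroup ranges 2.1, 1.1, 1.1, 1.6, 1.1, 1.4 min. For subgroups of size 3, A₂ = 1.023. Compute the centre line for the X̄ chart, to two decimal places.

43.42

X̄̄ = (43.0 + 43.1 + 42.9 + 43.3 + 43.7 + 44.5) / 6 = 260.5000 / 6 = 43.4167
CL = X̄̄ = 43.4167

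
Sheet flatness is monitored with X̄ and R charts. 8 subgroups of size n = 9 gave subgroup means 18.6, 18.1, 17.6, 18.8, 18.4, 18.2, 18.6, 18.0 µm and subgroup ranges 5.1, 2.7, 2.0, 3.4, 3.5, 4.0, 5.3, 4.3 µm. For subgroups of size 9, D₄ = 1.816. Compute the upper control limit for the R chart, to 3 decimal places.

6.878

R̄ = (5.1 + 2.7 + 2.0 + 3.4 + 3.5 + 4.0 + 5.3 + 4.3) / 8 = 30.3000 / 8 = 3.7875
UCL_R = D₄·R̄ = 1.816 × 3.7875 = 6.8781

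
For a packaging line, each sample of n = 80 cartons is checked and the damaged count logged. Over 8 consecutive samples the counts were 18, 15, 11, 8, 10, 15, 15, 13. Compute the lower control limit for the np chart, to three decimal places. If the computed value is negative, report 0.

p̄ = Σdᵢ / (k·n) = 105 / (8 × 80) = 0.16406
LCL = np̄ − 3·√(np̄(1−p̄)) = 13.1250 − 3 × 3.3124 = 3.1879

3.188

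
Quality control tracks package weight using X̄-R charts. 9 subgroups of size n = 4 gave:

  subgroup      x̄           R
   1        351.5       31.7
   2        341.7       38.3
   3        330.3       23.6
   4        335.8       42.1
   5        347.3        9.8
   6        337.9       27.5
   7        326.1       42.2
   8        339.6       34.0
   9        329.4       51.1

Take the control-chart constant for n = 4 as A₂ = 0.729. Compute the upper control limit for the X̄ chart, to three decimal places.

362.058

X̄̄ = (351.5 + 341.7 + 330.3 + 335.8 + 347.3 + 337.9 + 326.1 + 339.6 + 329.4) / 9 = 3039.6000 / 9 = 337.7333
R̄ = (31.7 + 38.3 + 23.6 + 42.1 + 9.8 + 27.5 + 42.2 + 34.0 + 51.1) / 9 = 300.3000 / 9 = 33.3667
UCL = X̄̄ + A₂·R̄ = 337.7333 + 0.729 × 33.3667 = 362.0576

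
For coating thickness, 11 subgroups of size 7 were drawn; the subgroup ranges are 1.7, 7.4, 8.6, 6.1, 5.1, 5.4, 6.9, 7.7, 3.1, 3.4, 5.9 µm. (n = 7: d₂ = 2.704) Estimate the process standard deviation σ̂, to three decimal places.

R̄ = (1.7 + 7.4 + 8.6 + 6.1 + 5.1 + 5.4 + 6.9 + 7.7 + 3.1 + 3.4 + 5.9) / 11 = 5.5727
σ̂ = R̄ / d₂ = 5.5727 / 2.704 = 2.0609

2.061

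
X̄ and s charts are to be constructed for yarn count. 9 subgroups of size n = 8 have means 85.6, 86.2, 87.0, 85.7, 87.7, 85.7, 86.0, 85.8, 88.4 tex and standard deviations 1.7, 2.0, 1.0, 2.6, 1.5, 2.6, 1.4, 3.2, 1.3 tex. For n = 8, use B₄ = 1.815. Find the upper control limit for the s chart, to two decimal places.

3.49

s̄ = (1.7 + 2.0 + 1.0 + 2.6 + 1.5 + 2.6 + 1.4 + 3.2 + 1.3) / 9 = 1.9222
UCL_s = B₄·s̄ = 1.815 × 1.9222 = 3.4888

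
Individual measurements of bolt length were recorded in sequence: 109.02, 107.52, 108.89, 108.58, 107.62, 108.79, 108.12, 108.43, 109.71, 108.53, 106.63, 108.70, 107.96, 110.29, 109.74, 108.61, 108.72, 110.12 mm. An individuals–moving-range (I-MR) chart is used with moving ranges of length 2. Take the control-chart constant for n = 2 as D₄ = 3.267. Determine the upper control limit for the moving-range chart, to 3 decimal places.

Moving ranges: 1.50, 1.37, 0.31, 0.96, 1.17, 0.67, 0.31, 1.28, 1.18, 1.90, 2.07, 0.74, 2.33, 0.55, 1.13, 0.11, 1.40; M̄R̄ = 18.9800 / 17 = 1.1165
UCL_MR = D₄·M̄R̄ = 3.267 × 1.1165 = 3.6475

3.648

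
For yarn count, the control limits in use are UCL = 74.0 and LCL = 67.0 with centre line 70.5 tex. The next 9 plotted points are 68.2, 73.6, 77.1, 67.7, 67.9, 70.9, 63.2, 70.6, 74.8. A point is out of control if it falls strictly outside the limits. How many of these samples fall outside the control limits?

Compare each point to [67.0, 74.0]: sample 3 = 77.1 > UCL; sample 7 = 63.2 < LCL; sample 9 = 74.8 > UCL.

3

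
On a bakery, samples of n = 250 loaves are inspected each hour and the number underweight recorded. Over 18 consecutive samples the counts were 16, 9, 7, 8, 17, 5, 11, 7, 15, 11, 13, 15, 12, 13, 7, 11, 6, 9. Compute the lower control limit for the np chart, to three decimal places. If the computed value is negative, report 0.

1.080

p̄ = Σdᵢ / (k·n) = 192 / (18 × 250) = 0.04267
LCL = np̄ − 3·√(np̄(1−p̄)) = 10.6667 − 3 × 3.1956 = 1.0800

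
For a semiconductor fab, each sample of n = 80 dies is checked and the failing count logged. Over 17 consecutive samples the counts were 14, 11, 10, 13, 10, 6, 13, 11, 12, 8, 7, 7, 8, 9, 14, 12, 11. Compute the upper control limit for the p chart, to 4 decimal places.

p̄ = Σdᵢ / (k·n) = 176 / (17 × 80) = 0.12941
UCL = p̄ + 3·√(p̄(1−p̄)/n) = 0.12941 + 3 × √(0.12941×0.87059/80) = 0.12941 + 3 × 0.03753 = 0.24199

0.2420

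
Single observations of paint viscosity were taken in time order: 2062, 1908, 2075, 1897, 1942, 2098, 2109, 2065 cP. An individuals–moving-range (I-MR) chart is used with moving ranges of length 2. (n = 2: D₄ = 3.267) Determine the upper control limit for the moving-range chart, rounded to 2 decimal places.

352.37

Moving ranges: 154, 167, 178, 45, 156, 11, 44; M̄R̄ = 755.0000 / 7 = 107.8571
UCL_MR = D₄·M̄R̄ = 3.267 × 107.8571 = 352.3693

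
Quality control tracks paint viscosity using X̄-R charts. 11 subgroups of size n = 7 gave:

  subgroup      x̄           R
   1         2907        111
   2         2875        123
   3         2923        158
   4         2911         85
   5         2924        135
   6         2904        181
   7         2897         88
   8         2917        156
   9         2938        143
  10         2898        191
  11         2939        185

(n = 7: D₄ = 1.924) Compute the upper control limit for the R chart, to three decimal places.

R̄ = (111 + 123 + 158 + 85 + 135 + 181 + 88 + 156 + 143 + 191 + 185) / 11 = 1556.0000 / 11 = 141.4545
UCL_R = D₄·R̄ = 1.924 × 141.4545 = 272.1585

272.159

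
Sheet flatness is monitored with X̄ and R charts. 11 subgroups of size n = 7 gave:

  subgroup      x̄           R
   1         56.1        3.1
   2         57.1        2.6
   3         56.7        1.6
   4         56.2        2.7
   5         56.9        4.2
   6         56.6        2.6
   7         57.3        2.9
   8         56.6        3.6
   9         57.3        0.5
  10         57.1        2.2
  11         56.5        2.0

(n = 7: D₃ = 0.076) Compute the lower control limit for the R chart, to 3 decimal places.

0.193

R̄ = (3.1 + 2.6 + 1.6 + 2.7 + 4.2 + 2.6 + 2.9 + 3.6 + 0.5 + 2.2 + 2.0) / 11 = 28.0000 / 11 = 2.5455
LCL_R = D₃·R̄ = 0.076 × 2.5455 = 0.1935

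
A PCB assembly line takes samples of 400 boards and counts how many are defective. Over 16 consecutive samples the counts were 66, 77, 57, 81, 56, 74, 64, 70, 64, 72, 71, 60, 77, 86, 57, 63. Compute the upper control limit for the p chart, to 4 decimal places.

p̄ = Σdᵢ / (k·n) = 1095 / (16 × 400) = 0.17109
UCL = p̄ + 3·√(p̄(1−p̄)/n) = 0.17109 + 3 × √(0.17109×0.82891/400) = 0.17109 + 3 × 0.01883 = 0.22758

0.2276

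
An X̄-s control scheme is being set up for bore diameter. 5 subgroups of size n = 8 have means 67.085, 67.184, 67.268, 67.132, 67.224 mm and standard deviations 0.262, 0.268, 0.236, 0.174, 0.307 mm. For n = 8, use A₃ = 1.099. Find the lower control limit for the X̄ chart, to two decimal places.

66.90

X̄̄ = (67.085 + 67.184 + 67.268 + 67.132 + 67.224) / 5 = 67.1786
s̄ = (0.262 + 0.268 + 0.236 + 0.174 + 0.307) / 5 = 0.2494
LCL = X̄̄ − A₃·s̄ = 67.1786 − 1.099 × 0.2494 = 66.9045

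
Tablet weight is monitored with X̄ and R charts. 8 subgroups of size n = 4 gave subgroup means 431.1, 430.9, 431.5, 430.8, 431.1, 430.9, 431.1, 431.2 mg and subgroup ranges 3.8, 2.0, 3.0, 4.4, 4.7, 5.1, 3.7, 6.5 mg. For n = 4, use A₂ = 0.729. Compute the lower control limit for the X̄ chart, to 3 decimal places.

428.050

X̄̄ = (431.1 + 430.9 + 431.5 + 430.8 + 431.1 + 430.9 + 431.1 + 431.2) / 8 = 3448.6000 / 8 = 431.0750
R̄ = (3.8 + 2.0 + 3.0 + 4.4 + 4.7 + 5.1 + 3.7 + 6.5) / 8 = 33.2000 / 8 = 4.1500
LCL = X̄̄ − A₂·R̄ = 431.0750 − 0.729 × 4.1500 = 428.0496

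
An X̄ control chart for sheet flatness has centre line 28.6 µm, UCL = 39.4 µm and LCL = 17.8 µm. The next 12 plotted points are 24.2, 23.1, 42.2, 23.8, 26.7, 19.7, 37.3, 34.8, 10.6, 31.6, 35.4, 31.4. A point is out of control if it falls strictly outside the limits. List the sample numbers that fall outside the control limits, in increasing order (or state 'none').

3, 9

Compare each point to [17.8, 39.4]: sample 3 = 42.2 > UCL; sample 9 = 10.6 < LCL.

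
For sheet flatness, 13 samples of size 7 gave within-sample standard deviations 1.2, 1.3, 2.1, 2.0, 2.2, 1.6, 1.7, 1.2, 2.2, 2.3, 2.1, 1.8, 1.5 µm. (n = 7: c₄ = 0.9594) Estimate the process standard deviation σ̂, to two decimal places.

1.86

s̄ = (1.2 + 1.3 + 2.1 + 2.0 + 2.2 + 1.6 + 1.7 + 1.2 + 2.2 + 2.3 + 2.1 + 1.8 + 1.5) / 13 = 1.7846
σ̂ = s̄ / c₄ = 1.7846 / 0.9594 = 1.8601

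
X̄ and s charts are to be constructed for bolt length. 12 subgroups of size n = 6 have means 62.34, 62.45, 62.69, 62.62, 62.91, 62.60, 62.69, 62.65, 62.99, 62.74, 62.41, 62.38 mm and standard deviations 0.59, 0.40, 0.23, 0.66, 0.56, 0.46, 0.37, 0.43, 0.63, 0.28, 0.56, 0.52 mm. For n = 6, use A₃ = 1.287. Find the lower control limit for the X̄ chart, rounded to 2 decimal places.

X̄̄ = (62.34 + 62.45 + 62.69 + 62.62 + 62.91 + 62.60 + 62.69 + 62.65 + 62.99 + 62.74 + 62.41 + 62.38) / 12 = 62.6225
s̄ = (0.59 + 0.40 + 0.23 + 0.66 + 0.56 + 0.46 + 0.37 + 0.43 + 0.63 + 0.28 + 0.56 + 0.52) / 12 = 0.4742
LCL = X̄̄ − A₃·s̄ = 62.6225 − 1.287 × 0.4742 = 62.0122

62.01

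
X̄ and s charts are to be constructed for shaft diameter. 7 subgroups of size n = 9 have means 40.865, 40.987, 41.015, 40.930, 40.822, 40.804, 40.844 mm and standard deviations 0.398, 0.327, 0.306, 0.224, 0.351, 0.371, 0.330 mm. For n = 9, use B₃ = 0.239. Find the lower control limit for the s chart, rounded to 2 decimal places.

s̄ = (0.398 + 0.327 + 0.306 + 0.224 + 0.351 + 0.371 + 0.330) / 7 = 0.3296
LCL_s = B₃·s̄ = 0.239 × 0.3296 = 0.0788

0.08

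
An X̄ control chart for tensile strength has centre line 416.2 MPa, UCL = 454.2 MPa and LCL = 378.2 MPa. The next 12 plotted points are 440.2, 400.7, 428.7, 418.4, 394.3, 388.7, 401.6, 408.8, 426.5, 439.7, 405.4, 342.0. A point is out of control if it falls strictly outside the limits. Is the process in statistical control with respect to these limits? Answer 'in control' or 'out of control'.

out of control

Compare each point to [378.2, 454.2]: sample 12 = 342.0 < LCL.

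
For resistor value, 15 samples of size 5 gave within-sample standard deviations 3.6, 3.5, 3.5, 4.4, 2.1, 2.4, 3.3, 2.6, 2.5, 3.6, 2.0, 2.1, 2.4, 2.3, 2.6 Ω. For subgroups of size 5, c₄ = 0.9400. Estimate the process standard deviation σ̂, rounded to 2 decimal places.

3.04

s̄ = (3.6 + 3.5 + 3.5 + 4.4 + 2.1 + 2.4 + 3.3 + 2.6 + 2.5 + 3.6 + 2.0 + 2.1 + 2.4 + 2.3 + 2.6) / 15 = 2.8600
σ̂ = s̄ / c₄ = 2.8600 / 0.9400 = 3.0426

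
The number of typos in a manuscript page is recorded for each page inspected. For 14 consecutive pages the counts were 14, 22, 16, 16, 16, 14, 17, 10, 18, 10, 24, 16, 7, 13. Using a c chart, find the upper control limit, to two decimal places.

26.92

c̄ = (14 + 22 + 16 + 16 + 16 + 14 + 17 + 10 + 18 + 10 + 24 + 16 + 7 + 13) / 14 = 213 / 14 = 15.2143
UCL = c̄ + 3√c̄ = 15.2143 + 3 × √15.2143 = 15.2143 + 3 × 3.9005 = 26.9159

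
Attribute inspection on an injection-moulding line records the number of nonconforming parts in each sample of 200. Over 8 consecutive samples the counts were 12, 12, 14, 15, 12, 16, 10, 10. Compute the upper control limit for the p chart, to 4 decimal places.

p̄ = Σdᵢ / (k·n) = 101 / (8 × 200) = 0.06313
UCL = p̄ + 3·√(p̄(1−p̄)/n) = 0.06313 + 3 × √(0.06313×0.93688/200) = 0.06313 + 3 × 0.01720 = 0.11471

0.1147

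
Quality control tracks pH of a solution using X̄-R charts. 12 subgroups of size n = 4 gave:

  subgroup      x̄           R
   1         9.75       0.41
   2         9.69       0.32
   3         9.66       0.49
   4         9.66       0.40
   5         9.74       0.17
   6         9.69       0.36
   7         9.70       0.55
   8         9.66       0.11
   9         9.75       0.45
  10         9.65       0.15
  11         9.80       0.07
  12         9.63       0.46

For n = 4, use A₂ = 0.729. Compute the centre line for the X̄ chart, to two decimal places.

9.70

X̄̄ = (9.75 + 9.69 + 9.66 + 9.66 + 9.74 + 9.69 + 9.70 + 9.66 + 9.75 + 9.65 + 9.80 + 9.63) / 12 = 116.3800 / 12 = 9.6983
CL = X̄̄ = 9.6983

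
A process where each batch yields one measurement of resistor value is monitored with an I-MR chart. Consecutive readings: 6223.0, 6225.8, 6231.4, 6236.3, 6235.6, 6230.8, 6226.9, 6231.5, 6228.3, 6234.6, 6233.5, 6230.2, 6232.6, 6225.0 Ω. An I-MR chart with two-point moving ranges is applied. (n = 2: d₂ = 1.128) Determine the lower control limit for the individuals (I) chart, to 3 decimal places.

X̄ = (6223.0 + 6225.8 + 6231.4 + 6236.3 + 6235.6 + 6230.8 + 6226.9 + 6231.5 + 6228.3 + 6234.6 + 6233.5 + 6230.2 + 6232.6 + 6225.0) / 14 = 6230.3929
Moving ranges: 2.8, 5.6, 4.9, 0.7, 4.8, 3.9, 4.6, 3.2, 6.3, 1.1, 3.3, 2.4, 7.6; M̄R̄ = 51.2000 / 13 = 3.9385
LCL = X̄ − 3·M̄R̄/d₂ = 6230.3929 − 3 × 3.9385 / 1.128 = 6219.9182

6219.918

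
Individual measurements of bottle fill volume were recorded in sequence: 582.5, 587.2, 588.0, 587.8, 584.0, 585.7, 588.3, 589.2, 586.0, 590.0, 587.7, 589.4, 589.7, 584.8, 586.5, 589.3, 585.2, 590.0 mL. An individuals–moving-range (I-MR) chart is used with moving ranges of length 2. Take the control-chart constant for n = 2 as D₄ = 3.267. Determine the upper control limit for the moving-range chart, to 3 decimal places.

Moving ranges: 4.7, 0.8, 0.2, 3.8, 1.7, 2.6, 0.9, 3.2, 4.0, 2.3, 1.7, 0.3, 4.9, 1.7, 2.8, 4.1, 4.8; M̄R̄ = 44.5000 / 17 = 2.6176
UCL_MR = D₄·M̄R̄ = 3.267 × 2.6176 = 8.5519

8.552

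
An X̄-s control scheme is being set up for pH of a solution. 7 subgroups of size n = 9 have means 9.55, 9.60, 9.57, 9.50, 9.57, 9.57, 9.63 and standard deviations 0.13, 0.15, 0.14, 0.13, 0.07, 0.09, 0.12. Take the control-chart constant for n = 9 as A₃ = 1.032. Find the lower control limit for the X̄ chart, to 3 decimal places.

X̄̄ = (9.55 + 9.60 + 9.57 + 9.50 + 9.57 + 9.57 + 9.63) / 7 = 9.5700
s̄ = (0.13 + 0.15 + 0.14 + 0.13 + 0.07 + 0.09 + 0.12) / 7 = 0.1186
LCL = X̄̄ − A₃·s̄ = 9.5700 − 1.032 × 0.1186 = 9.4476

9.448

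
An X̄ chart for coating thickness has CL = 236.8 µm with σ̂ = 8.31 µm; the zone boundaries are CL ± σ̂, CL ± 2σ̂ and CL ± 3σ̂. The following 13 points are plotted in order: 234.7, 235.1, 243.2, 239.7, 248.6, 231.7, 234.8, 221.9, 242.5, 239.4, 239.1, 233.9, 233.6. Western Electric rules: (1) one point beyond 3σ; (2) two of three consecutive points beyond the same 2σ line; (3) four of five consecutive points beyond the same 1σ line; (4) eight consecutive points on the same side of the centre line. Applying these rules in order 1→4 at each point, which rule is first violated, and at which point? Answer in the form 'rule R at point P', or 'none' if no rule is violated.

Zone of each point (C = within 1σ̂, B = 1σ̂–2σ̂, A = 2σ̂–3σ̂, * = beyond 3σ̂; sign = side of CL): 1:-C, 2:-C, 3:+C, 4:+C, 5:+B, 6:-C, 7:-C, 8:-B, 9:+C, 10:+C, 11:+C, 12:-C, 13:-C
No rule fires across all 13 points.

none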